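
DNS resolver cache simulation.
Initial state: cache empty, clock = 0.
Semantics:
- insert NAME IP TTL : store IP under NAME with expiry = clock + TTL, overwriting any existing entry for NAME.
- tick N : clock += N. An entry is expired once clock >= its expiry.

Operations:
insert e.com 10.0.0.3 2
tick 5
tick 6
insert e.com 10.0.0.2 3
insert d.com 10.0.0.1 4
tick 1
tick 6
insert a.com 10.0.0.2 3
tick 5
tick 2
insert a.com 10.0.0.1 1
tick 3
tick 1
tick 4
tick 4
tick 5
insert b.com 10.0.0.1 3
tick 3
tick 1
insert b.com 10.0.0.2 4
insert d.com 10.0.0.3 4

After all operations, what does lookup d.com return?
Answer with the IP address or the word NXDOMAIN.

Op 1: insert e.com -> 10.0.0.3 (expiry=0+2=2). clock=0
Op 2: tick 5 -> clock=5. purged={e.com}
Op 3: tick 6 -> clock=11.
Op 4: insert e.com -> 10.0.0.2 (expiry=11+3=14). clock=11
Op 5: insert d.com -> 10.0.0.1 (expiry=11+4=15). clock=11
Op 6: tick 1 -> clock=12.
Op 7: tick 6 -> clock=18. purged={d.com,e.com}
Op 8: insert a.com -> 10.0.0.2 (expiry=18+3=21). clock=18
Op 9: tick 5 -> clock=23. purged={a.com}
Op 10: tick 2 -> clock=25.
Op 11: insert a.com -> 10.0.0.1 (expiry=25+1=26). clock=25
Op 12: tick 3 -> clock=28. purged={a.com}
Op 13: tick 1 -> clock=29.
Op 14: tick 4 -> clock=33.
Op 15: tick 4 -> clock=37.
Op 16: tick 5 -> clock=42.
Op 17: insert b.com -> 10.0.0.1 (expiry=42+3=45). clock=42
Op 18: tick 3 -> clock=45. purged={b.com}
Op 19: tick 1 -> clock=46.
Op 20: insert b.com -> 10.0.0.2 (expiry=46+4=50). clock=46
Op 21: insert d.com -> 10.0.0.3 (expiry=46+4=50). clock=46
lookup d.com: present, ip=10.0.0.3 expiry=50 > clock=46

Answer: 10.0.0.3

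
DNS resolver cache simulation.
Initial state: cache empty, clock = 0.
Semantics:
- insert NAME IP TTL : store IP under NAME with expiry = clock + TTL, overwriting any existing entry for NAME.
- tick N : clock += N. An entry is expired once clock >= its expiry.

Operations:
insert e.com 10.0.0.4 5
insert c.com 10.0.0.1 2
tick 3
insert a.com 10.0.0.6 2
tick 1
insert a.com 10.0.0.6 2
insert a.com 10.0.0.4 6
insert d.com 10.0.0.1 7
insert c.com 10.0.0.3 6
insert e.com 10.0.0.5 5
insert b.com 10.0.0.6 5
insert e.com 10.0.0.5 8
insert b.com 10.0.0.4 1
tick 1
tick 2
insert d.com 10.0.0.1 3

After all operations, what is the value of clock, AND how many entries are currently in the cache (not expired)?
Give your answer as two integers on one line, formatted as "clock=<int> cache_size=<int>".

Answer: clock=7 cache_size=4

Derivation:
Op 1: insert e.com -> 10.0.0.4 (expiry=0+5=5). clock=0
Op 2: insert c.com -> 10.0.0.1 (expiry=0+2=2). clock=0
Op 3: tick 3 -> clock=3. purged={c.com}
Op 4: insert a.com -> 10.0.0.6 (expiry=3+2=5). clock=3
Op 5: tick 1 -> clock=4.
Op 6: insert a.com -> 10.0.0.6 (expiry=4+2=6). clock=4
Op 7: insert a.com -> 10.0.0.4 (expiry=4+6=10). clock=4
Op 8: insert d.com -> 10.0.0.1 (expiry=4+7=11). clock=4
Op 9: insert c.com -> 10.0.0.3 (expiry=4+6=10). clock=4
Op 10: insert e.com -> 10.0.0.5 (expiry=4+5=9). clock=4
Op 11: insert b.com -> 10.0.0.6 (expiry=4+5=9). clock=4
Op 12: insert e.com -> 10.0.0.5 (expiry=4+8=12). clock=4
Op 13: insert b.com -> 10.0.0.4 (expiry=4+1=5). clock=4
Op 14: tick 1 -> clock=5. purged={b.com}
Op 15: tick 2 -> clock=7.
Op 16: insert d.com -> 10.0.0.1 (expiry=7+3=10). clock=7
Final clock = 7
Final cache (unexpired): {a.com,c.com,d.com,e.com} -> size=4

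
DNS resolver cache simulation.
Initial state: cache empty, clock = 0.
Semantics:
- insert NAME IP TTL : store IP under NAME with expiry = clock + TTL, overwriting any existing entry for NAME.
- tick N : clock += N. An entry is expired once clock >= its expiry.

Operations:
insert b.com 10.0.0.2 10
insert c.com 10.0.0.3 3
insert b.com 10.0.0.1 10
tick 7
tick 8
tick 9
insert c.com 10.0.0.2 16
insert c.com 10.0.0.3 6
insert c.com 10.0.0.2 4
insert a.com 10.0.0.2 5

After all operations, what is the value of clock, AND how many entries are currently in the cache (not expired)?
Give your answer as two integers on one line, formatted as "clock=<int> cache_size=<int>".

Op 1: insert b.com -> 10.0.0.2 (expiry=0+10=10). clock=0
Op 2: insert c.com -> 10.0.0.3 (expiry=0+3=3). clock=0
Op 3: insert b.com -> 10.0.0.1 (expiry=0+10=10). clock=0
Op 4: tick 7 -> clock=7. purged={c.com}
Op 5: tick 8 -> clock=15. purged={b.com}
Op 6: tick 9 -> clock=24.
Op 7: insert c.com -> 10.0.0.2 (expiry=24+16=40). clock=24
Op 8: insert c.com -> 10.0.0.3 (expiry=24+6=30). clock=24
Op 9: insert c.com -> 10.0.0.2 (expiry=24+4=28). clock=24
Op 10: insert a.com -> 10.0.0.2 (expiry=24+5=29). clock=24
Final clock = 24
Final cache (unexpired): {a.com,c.com} -> size=2

Answer: clock=24 cache_size=2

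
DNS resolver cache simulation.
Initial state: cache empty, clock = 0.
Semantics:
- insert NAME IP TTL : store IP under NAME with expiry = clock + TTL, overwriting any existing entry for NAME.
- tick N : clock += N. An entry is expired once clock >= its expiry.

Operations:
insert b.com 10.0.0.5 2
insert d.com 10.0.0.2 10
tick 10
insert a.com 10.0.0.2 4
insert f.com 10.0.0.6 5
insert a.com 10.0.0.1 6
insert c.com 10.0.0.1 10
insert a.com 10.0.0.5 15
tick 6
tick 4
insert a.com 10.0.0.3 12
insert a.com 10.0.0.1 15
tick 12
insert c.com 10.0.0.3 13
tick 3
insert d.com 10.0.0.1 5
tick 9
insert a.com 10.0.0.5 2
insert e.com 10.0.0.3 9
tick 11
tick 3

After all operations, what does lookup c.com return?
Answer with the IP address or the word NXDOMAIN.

Op 1: insert b.com -> 10.0.0.5 (expiry=0+2=2). clock=0
Op 2: insert d.com -> 10.0.0.2 (expiry=0+10=10). clock=0
Op 3: tick 10 -> clock=10. purged={b.com,d.com}
Op 4: insert a.com -> 10.0.0.2 (expiry=10+4=14). clock=10
Op 5: insert f.com -> 10.0.0.6 (expiry=10+5=15). clock=10
Op 6: insert a.com -> 10.0.0.1 (expiry=10+6=16). clock=10
Op 7: insert c.com -> 10.0.0.1 (expiry=10+10=20). clock=10
Op 8: insert a.com -> 10.0.0.5 (expiry=10+15=25). clock=10
Op 9: tick 6 -> clock=16. purged={f.com}
Op 10: tick 4 -> clock=20. purged={c.com}
Op 11: insert a.com -> 10.0.0.3 (expiry=20+12=32). clock=20
Op 12: insert a.com -> 10.0.0.1 (expiry=20+15=35). clock=20
Op 13: tick 12 -> clock=32.
Op 14: insert c.com -> 10.0.0.3 (expiry=32+13=45). clock=32
Op 15: tick 3 -> clock=35. purged={a.com}
Op 16: insert d.com -> 10.0.0.1 (expiry=35+5=40). clock=35
Op 17: tick 9 -> clock=44. purged={d.com}
Op 18: insert a.com -> 10.0.0.5 (expiry=44+2=46). clock=44
Op 19: insert e.com -> 10.0.0.3 (expiry=44+9=53). clock=44
Op 20: tick 11 -> clock=55. purged={a.com,c.com,e.com}
Op 21: tick 3 -> clock=58.
lookup c.com: not in cache (expired or never inserted)

Answer: NXDOMAIN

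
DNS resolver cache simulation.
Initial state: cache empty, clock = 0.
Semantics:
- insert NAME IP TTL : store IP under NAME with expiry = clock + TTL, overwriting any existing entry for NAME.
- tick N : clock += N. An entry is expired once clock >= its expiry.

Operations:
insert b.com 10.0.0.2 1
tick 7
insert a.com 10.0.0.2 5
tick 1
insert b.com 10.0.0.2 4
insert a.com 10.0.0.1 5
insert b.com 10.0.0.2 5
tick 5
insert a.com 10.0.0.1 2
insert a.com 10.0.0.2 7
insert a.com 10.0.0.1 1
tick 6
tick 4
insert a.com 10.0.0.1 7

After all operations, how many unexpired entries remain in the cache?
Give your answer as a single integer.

Op 1: insert b.com -> 10.0.0.2 (expiry=0+1=1). clock=0
Op 2: tick 7 -> clock=7. purged={b.com}
Op 3: insert a.com -> 10.0.0.2 (expiry=7+5=12). clock=7
Op 4: tick 1 -> clock=8.
Op 5: insert b.com -> 10.0.0.2 (expiry=8+4=12). clock=8
Op 6: insert a.com -> 10.0.0.1 (expiry=8+5=13). clock=8
Op 7: insert b.com -> 10.0.0.2 (expiry=8+5=13). clock=8
Op 8: tick 5 -> clock=13. purged={a.com,b.com}
Op 9: insert a.com -> 10.0.0.1 (expiry=13+2=15). clock=13
Op 10: insert a.com -> 10.0.0.2 (expiry=13+7=20). clock=13
Op 11: insert a.com -> 10.0.0.1 (expiry=13+1=14). clock=13
Op 12: tick 6 -> clock=19. purged={a.com}
Op 13: tick 4 -> clock=23.
Op 14: insert a.com -> 10.0.0.1 (expiry=23+7=30). clock=23
Final cache (unexpired): {a.com} -> size=1

Answer: 1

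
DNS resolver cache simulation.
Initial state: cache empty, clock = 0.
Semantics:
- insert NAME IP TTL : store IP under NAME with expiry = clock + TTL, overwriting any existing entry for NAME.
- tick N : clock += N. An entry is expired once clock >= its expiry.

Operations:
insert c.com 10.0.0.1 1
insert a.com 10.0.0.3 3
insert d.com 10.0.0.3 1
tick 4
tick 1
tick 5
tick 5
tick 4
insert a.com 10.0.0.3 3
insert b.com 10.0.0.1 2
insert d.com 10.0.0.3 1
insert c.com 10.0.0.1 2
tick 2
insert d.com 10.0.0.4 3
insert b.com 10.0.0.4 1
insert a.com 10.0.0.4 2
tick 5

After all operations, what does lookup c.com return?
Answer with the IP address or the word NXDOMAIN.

Op 1: insert c.com -> 10.0.0.1 (expiry=0+1=1). clock=0
Op 2: insert a.com -> 10.0.0.3 (expiry=0+3=3). clock=0
Op 3: insert d.com -> 10.0.0.3 (expiry=0+1=1). clock=0
Op 4: tick 4 -> clock=4. purged={a.com,c.com,d.com}
Op 5: tick 1 -> clock=5.
Op 6: tick 5 -> clock=10.
Op 7: tick 5 -> clock=15.
Op 8: tick 4 -> clock=19.
Op 9: insert a.com -> 10.0.0.3 (expiry=19+3=22). clock=19
Op 10: insert b.com -> 10.0.0.1 (expiry=19+2=21). clock=19
Op 11: insert d.com -> 10.0.0.3 (expiry=19+1=20). clock=19
Op 12: insert c.com -> 10.0.0.1 (expiry=19+2=21). clock=19
Op 13: tick 2 -> clock=21. purged={b.com,c.com,d.com}
Op 14: insert d.com -> 10.0.0.4 (expiry=21+3=24). clock=21
Op 15: insert b.com -> 10.0.0.4 (expiry=21+1=22). clock=21
Op 16: insert a.com -> 10.0.0.4 (expiry=21+2=23). clock=21
Op 17: tick 5 -> clock=26. purged={a.com,b.com,d.com}
lookup c.com: not in cache (expired or never inserted)

Answer: NXDOMAIN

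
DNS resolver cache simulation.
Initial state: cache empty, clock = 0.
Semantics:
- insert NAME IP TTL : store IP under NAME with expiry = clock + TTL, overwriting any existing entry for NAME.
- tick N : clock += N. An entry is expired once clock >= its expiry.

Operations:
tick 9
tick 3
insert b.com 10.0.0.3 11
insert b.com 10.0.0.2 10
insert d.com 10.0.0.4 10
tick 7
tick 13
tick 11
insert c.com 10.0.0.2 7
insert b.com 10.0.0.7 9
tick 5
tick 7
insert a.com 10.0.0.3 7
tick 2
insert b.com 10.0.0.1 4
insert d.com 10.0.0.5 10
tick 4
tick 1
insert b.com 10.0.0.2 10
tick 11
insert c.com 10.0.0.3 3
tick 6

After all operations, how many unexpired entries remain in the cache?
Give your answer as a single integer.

Op 1: tick 9 -> clock=9.
Op 2: tick 3 -> clock=12.
Op 3: insert b.com -> 10.0.0.3 (expiry=12+11=23). clock=12
Op 4: insert b.com -> 10.0.0.2 (expiry=12+10=22). clock=12
Op 5: insert d.com -> 10.0.0.4 (expiry=12+10=22). clock=12
Op 6: tick 7 -> clock=19.
Op 7: tick 13 -> clock=32. purged={b.com,d.com}
Op 8: tick 11 -> clock=43.
Op 9: insert c.com -> 10.0.0.2 (expiry=43+7=50). clock=43
Op 10: insert b.com -> 10.0.0.7 (expiry=43+9=52). clock=43
Op 11: tick 5 -> clock=48.
Op 12: tick 7 -> clock=55. purged={b.com,c.com}
Op 13: insert a.com -> 10.0.0.3 (expiry=55+7=62). clock=55
Op 14: tick 2 -> clock=57.
Op 15: insert b.com -> 10.0.0.1 (expiry=57+4=61). clock=57
Op 16: insert d.com -> 10.0.0.5 (expiry=57+10=67). clock=57
Op 17: tick 4 -> clock=61. purged={b.com}
Op 18: tick 1 -> clock=62. purged={a.com}
Op 19: insert b.com -> 10.0.0.2 (expiry=62+10=72). clock=62
Op 20: tick 11 -> clock=73. purged={b.com,d.com}
Op 21: insert c.com -> 10.0.0.3 (expiry=73+3=76). clock=73
Op 22: tick 6 -> clock=79. purged={c.com}
Final cache (unexpired): {} -> size=0

Answer: 0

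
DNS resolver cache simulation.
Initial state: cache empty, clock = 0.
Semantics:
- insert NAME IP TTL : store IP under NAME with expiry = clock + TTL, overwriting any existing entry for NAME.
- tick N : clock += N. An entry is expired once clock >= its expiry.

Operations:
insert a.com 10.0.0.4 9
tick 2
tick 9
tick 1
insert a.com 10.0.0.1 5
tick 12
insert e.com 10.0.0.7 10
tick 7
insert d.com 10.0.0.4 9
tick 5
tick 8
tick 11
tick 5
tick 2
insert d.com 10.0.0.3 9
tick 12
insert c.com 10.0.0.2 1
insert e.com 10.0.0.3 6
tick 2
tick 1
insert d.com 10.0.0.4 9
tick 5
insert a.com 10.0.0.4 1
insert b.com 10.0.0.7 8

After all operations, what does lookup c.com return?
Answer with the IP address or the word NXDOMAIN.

Answer: NXDOMAIN

Derivation:
Op 1: insert a.com -> 10.0.0.4 (expiry=0+9=9). clock=0
Op 2: tick 2 -> clock=2.
Op 3: tick 9 -> clock=11. purged={a.com}
Op 4: tick 1 -> clock=12.
Op 5: insert a.com -> 10.0.0.1 (expiry=12+5=17). clock=12
Op 6: tick 12 -> clock=24. purged={a.com}
Op 7: insert e.com -> 10.0.0.7 (expiry=24+10=34). clock=24
Op 8: tick 7 -> clock=31.
Op 9: insert d.com -> 10.0.0.4 (expiry=31+9=40). clock=31
Op 10: tick 5 -> clock=36. purged={e.com}
Op 11: tick 8 -> clock=44. purged={d.com}
Op 12: tick 11 -> clock=55.
Op 13: tick 5 -> clock=60.
Op 14: tick 2 -> clock=62.
Op 15: insert d.com -> 10.0.0.3 (expiry=62+9=71). clock=62
Op 16: tick 12 -> clock=74. purged={d.com}
Op 17: insert c.com -> 10.0.0.2 (expiry=74+1=75). clock=74
Op 18: insert e.com -> 10.0.0.3 (expiry=74+6=80). clock=74
Op 19: tick 2 -> clock=76. purged={c.com}
Op 20: tick 1 -> clock=77.
Op 21: insert d.com -> 10.0.0.4 (expiry=77+9=86). clock=77
Op 22: tick 5 -> clock=82. purged={e.com}
Op 23: insert a.com -> 10.0.0.4 (expiry=82+1=83). clock=82
Op 24: insert b.com -> 10.0.0.7 (expiry=82+8=90). clock=82
lookup c.com: not in cache (expired or never inserted)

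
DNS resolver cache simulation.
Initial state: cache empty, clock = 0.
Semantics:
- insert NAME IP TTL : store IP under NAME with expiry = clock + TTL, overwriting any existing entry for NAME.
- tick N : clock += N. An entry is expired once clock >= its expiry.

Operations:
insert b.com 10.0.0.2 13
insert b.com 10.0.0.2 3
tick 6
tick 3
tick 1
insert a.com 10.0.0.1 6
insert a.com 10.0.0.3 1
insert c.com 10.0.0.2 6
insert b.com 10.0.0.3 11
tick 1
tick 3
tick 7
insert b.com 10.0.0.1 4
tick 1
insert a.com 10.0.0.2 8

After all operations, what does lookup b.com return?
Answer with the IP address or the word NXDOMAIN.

Answer: 10.0.0.1

Derivation:
Op 1: insert b.com -> 10.0.0.2 (expiry=0+13=13). clock=0
Op 2: insert b.com -> 10.0.0.2 (expiry=0+3=3). clock=0
Op 3: tick 6 -> clock=6. purged={b.com}
Op 4: tick 3 -> clock=9.
Op 5: tick 1 -> clock=10.
Op 6: insert a.com -> 10.0.0.1 (expiry=10+6=16). clock=10
Op 7: insert a.com -> 10.0.0.3 (expiry=10+1=11). clock=10
Op 8: insert c.com -> 10.0.0.2 (expiry=10+6=16). clock=10
Op 9: insert b.com -> 10.0.0.3 (expiry=10+11=21). clock=10
Op 10: tick 1 -> clock=11. purged={a.com}
Op 11: tick 3 -> clock=14.
Op 12: tick 7 -> clock=21. purged={b.com,c.com}
Op 13: insert b.com -> 10.0.0.1 (expiry=21+4=25). clock=21
Op 14: tick 1 -> clock=22.
Op 15: insert a.com -> 10.0.0.2 (expiry=22+8=30). clock=22
lookup b.com: present, ip=10.0.0.1 expiry=25 > clock=22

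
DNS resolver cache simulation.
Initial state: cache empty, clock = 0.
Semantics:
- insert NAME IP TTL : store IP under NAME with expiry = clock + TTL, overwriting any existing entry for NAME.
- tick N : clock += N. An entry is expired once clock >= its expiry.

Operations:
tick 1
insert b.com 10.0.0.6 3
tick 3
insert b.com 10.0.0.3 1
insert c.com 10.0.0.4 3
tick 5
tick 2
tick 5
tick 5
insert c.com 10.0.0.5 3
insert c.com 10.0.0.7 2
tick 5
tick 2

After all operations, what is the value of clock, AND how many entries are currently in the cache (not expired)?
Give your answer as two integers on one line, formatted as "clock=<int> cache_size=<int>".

Answer: clock=28 cache_size=0

Derivation:
Op 1: tick 1 -> clock=1.
Op 2: insert b.com -> 10.0.0.6 (expiry=1+3=4). clock=1
Op 3: tick 3 -> clock=4. purged={b.com}
Op 4: insert b.com -> 10.0.0.3 (expiry=4+1=5). clock=4
Op 5: insert c.com -> 10.0.0.4 (expiry=4+3=7). clock=4
Op 6: tick 5 -> clock=9. purged={b.com,c.com}
Op 7: tick 2 -> clock=11.
Op 8: tick 5 -> clock=16.
Op 9: tick 5 -> clock=21.
Op 10: insert c.com -> 10.0.0.5 (expiry=21+3=24). clock=21
Op 11: insert c.com -> 10.0.0.7 (expiry=21+2=23). clock=21
Op 12: tick 5 -> clock=26. purged={c.com}
Op 13: tick 2 -> clock=28.
Final clock = 28
Final cache (unexpired): {} -> size=0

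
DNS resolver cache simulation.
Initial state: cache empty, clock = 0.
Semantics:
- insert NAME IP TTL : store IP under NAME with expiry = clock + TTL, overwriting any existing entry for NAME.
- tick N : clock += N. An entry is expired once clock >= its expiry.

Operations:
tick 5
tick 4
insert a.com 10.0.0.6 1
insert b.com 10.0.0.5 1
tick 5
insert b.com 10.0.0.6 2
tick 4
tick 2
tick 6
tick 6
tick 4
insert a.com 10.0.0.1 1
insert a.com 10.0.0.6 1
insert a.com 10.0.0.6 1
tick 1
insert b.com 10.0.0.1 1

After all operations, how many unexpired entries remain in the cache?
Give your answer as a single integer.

Op 1: tick 5 -> clock=5.
Op 2: tick 4 -> clock=9.
Op 3: insert a.com -> 10.0.0.6 (expiry=9+1=10). clock=9
Op 4: insert b.com -> 10.0.0.5 (expiry=9+1=10). clock=9
Op 5: tick 5 -> clock=14. purged={a.com,b.com}
Op 6: insert b.com -> 10.0.0.6 (expiry=14+2=16). clock=14
Op 7: tick 4 -> clock=18. purged={b.com}
Op 8: tick 2 -> clock=20.
Op 9: tick 6 -> clock=26.
Op 10: tick 6 -> clock=32.
Op 11: tick 4 -> clock=36.
Op 12: insert a.com -> 10.0.0.1 (expiry=36+1=37). clock=36
Op 13: insert a.com -> 10.0.0.6 (expiry=36+1=37). clock=36
Op 14: insert a.com -> 10.0.0.6 (expiry=36+1=37). clock=36
Op 15: tick 1 -> clock=37. purged={a.com}
Op 16: insert b.com -> 10.0.0.1 (expiry=37+1=38). clock=37
Final cache (unexpired): {b.com} -> size=1

Answer: 1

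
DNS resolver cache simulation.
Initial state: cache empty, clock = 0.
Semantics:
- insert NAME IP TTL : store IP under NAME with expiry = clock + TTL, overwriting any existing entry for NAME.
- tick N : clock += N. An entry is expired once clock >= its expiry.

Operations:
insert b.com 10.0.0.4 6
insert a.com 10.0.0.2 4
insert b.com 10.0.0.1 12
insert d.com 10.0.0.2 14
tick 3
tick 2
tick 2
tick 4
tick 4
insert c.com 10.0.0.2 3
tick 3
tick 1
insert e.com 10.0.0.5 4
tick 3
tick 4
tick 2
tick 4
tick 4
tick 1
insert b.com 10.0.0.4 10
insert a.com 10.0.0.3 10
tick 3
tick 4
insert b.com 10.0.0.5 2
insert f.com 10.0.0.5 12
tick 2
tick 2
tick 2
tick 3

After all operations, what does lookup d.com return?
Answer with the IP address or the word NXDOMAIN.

Op 1: insert b.com -> 10.0.0.4 (expiry=0+6=6). clock=0
Op 2: insert a.com -> 10.0.0.2 (expiry=0+4=4). clock=0
Op 3: insert b.com -> 10.0.0.1 (expiry=0+12=12). clock=0
Op 4: insert d.com -> 10.0.0.2 (expiry=0+14=14). clock=0
Op 5: tick 3 -> clock=3.
Op 6: tick 2 -> clock=5. purged={a.com}
Op 7: tick 2 -> clock=7.
Op 8: tick 4 -> clock=11.
Op 9: tick 4 -> clock=15. purged={b.com,d.com}
Op 10: insert c.com -> 10.0.0.2 (expiry=15+3=18). clock=15
Op 11: tick 3 -> clock=18. purged={c.com}
Op 12: tick 1 -> clock=19.
Op 13: insert e.com -> 10.0.0.5 (expiry=19+4=23). clock=19
Op 14: tick 3 -> clock=22.
Op 15: tick 4 -> clock=26. purged={e.com}
Op 16: tick 2 -> clock=28.
Op 17: tick 4 -> clock=32.
Op 18: tick 4 -> clock=36.
Op 19: tick 1 -> clock=37.
Op 20: insert b.com -> 10.0.0.4 (expiry=37+10=47). clock=37
Op 21: insert a.com -> 10.0.0.3 (expiry=37+10=47). clock=37
Op 22: tick 3 -> clock=40.
Op 23: tick 4 -> clock=44.
Op 24: insert b.com -> 10.0.0.5 (expiry=44+2=46). clock=44
Op 25: insert f.com -> 10.0.0.5 (expiry=44+12=56). clock=44
Op 26: tick 2 -> clock=46. purged={b.com}
Op 27: tick 2 -> clock=48. purged={a.com}
Op 28: tick 2 -> clock=50.
Op 29: tick 3 -> clock=53.
lookup d.com: not in cache (expired or never inserted)

Answer: NXDOMAIN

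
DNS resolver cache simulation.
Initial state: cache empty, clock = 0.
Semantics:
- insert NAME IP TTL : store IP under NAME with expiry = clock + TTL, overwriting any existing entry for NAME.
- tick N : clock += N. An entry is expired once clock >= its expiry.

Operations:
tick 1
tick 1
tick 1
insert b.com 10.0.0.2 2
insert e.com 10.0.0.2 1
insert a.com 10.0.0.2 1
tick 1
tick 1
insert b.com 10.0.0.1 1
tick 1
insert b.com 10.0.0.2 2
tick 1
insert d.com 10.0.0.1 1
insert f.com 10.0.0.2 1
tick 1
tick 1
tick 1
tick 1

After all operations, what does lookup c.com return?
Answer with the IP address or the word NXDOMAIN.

Op 1: tick 1 -> clock=1.
Op 2: tick 1 -> clock=2.
Op 3: tick 1 -> clock=3.
Op 4: insert b.com -> 10.0.0.2 (expiry=3+2=5). clock=3
Op 5: insert e.com -> 10.0.0.2 (expiry=3+1=4). clock=3
Op 6: insert a.com -> 10.0.0.2 (expiry=3+1=4). clock=3
Op 7: tick 1 -> clock=4. purged={a.com,e.com}
Op 8: tick 1 -> clock=5. purged={b.com}
Op 9: insert b.com -> 10.0.0.1 (expiry=5+1=6). clock=5
Op 10: tick 1 -> clock=6. purged={b.com}
Op 11: insert b.com -> 10.0.0.2 (expiry=6+2=8). clock=6
Op 12: tick 1 -> clock=7.
Op 13: insert d.com -> 10.0.0.1 (expiry=7+1=8). clock=7
Op 14: insert f.com -> 10.0.0.2 (expiry=7+1=8). clock=7
Op 15: tick 1 -> clock=8. purged={b.com,d.com,f.com}
Op 16: tick 1 -> clock=9.
Op 17: tick 1 -> clock=10.
Op 18: tick 1 -> clock=11.
lookup c.com: not in cache (expired or never inserted)

Answer: NXDOMAIN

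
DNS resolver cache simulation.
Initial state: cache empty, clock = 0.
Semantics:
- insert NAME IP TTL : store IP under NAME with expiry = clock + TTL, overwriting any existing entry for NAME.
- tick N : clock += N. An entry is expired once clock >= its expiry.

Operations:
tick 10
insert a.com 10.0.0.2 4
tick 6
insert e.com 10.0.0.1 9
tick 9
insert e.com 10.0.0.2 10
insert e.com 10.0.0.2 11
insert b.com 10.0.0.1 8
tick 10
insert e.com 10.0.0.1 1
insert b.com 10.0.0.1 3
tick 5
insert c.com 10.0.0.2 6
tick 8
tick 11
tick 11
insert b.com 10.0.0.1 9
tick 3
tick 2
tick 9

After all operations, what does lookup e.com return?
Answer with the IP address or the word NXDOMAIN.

Op 1: tick 10 -> clock=10.
Op 2: insert a.com -> 10.0.0.2 (expiry=10+4=14). clock=10
Op 3: tick 6 -> clock=16. purged={a.com}
Op 4: insert e.com -> 10.0.0.1 (expiry=16+9=25). clock=16
Op 5: tick 9 -> clock=25. purged={e.com}
Op 6: insert e.com -> 10.0.0.2 (expiry=25+10=35). clock=25
Op 7: insert e.com -> 10.0.0.2 (expiry=25+11=36). clock=25
Op 8: insert b.com -> 10.0.0.1 (expiry=25+8=33). clock=25
Op 9: tick 10 -> clock=35. purged={b.com}
Op 10: insert e.com -> 10.0.0.1 (expiry=35+1=36). clock=35
Op 11: insert b.com -> 10.0.0.1 (expiry=35+3=38). clock=35
Op 12: tick 5 -> clock=40. purged={b.com,e.com}
Op 13: insert c.com -> 10.0.0.2 (expiry=40+6=46). clock=40
Op 14: tick 8 -> clock=48. purged={c.com}
Op 15: tick 11 -> clock=59.
Op 16: tick 11 -> clock=70.
Op 17: insert b.com -> 10.0.0.1 (expiry=70+9=79). clock=70
Op 18: tick 3 -> clock=73.
Op 19: tick 2 -> clock=75.
Op 20: tick 9 -> clock=84. purged={b.com}
lookup e.com: not in cache (expired or never inserted)

Answer: NXDOMAIN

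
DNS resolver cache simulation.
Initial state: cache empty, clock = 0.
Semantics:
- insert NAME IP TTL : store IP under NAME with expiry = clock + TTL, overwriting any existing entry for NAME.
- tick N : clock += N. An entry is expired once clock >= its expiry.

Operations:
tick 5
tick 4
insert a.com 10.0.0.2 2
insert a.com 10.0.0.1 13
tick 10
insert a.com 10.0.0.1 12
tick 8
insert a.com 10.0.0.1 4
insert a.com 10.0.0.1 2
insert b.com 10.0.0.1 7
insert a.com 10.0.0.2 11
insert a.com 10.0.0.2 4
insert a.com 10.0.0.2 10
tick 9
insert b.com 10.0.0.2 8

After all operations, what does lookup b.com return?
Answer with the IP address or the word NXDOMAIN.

Op 1: tick 5 -> clock=5.
Op 2: tick 4 -> clock=9.
Op 3: insert a.com -> 10.0.0.2 (expiry=9+2=11). clock=9
Op 4: insert a.com -> 10.0.0.1 (expiry=9+13=22). clock=9
Op 5: tick 10 -> clock=19.
Op 6: insert a.com -> 10.0.0.1 (expiry=19+12=31). clock=19
Op 7: tick 8 -> clock=27.
Op 8: insert a.com -> 10.0.0.1 (expiry=27+4=31). clock=27
Op 9: insert a.com -> 10.0.0.1 (expiry=27+2=29). clock=27
Op 10: insert b.com -> 10.0.0.1 (expiry=27+7=34). clock=27
Op 11: insert a.com -> 10.0.0.2 (expiry=27+11=38). clock=27
Op 12: insert a.com -> 10.0.0.2 (expiry=27+4=31). clock=27
Op 13: insert a.com -> 10.0.0.2 (expiry=27+10=37). clock=27
Op 14: tick 9 -> clock=36. purged={b.com}
Op 15: insert b.com -> 10.0.0.2 (expiry=36+8=44). clock=36
lookup b.com: present, ip=10.0.0.2 expiry=44 > clock=36

Answer: 10.0.0.2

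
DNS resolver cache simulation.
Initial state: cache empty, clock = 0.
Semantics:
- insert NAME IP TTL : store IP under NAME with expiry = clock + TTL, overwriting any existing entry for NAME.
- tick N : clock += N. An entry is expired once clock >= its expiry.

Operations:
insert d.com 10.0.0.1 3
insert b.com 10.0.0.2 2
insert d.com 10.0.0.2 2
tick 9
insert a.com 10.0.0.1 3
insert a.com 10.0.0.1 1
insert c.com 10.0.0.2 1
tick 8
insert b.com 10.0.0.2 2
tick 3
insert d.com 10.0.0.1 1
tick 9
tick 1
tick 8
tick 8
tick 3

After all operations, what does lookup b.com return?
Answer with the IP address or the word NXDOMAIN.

Op 1: insert d.com -> 10.0.0.1 (expiry=0+3=3). clock=0
Op 2: insert b.com -> 10.0.0.2 (expiry=0+2=2). clock=0
Op 3: insert d.com -> 10.0.0.2 (expiry=0+2=2). clock=0
Op 4: tick 9 -> clock=9. purged={b.com,d.com}
Op 5: insert a.com -> 10.0.0.1 (expiry=9+3=12). clock=9
Op 6: insert a.com -> 10.0.0.1 (expiry=9+1=10). clock=9
Op 7: insert c.com -> 10.0.0.2 (expiry=9+1=10). clock=9
Op 8: tick 8 -> clock=17. purged={a.com,c.com}
Op 9: insert b.com -> 10.0.0.2 (expiry=17+2=19). clock=17
Op 10: tick 3 -> clock=20. purged={b.com}
Op 11: insert d.com -> 10.0.0.1 (expiry=20+1=21). clock=20
Op 12: tick 9 -> clock=29. purged={d.com}
Op 13: tick 1 -> clock=30.
Op 14: tick 8 -> clock=38.
Op 15: tick 8 -> clock=46.
Op 16: tick 3 -> clock=49.
lookup b.com: not in cache (expired or never inserted)

Answer: NXDOMAIN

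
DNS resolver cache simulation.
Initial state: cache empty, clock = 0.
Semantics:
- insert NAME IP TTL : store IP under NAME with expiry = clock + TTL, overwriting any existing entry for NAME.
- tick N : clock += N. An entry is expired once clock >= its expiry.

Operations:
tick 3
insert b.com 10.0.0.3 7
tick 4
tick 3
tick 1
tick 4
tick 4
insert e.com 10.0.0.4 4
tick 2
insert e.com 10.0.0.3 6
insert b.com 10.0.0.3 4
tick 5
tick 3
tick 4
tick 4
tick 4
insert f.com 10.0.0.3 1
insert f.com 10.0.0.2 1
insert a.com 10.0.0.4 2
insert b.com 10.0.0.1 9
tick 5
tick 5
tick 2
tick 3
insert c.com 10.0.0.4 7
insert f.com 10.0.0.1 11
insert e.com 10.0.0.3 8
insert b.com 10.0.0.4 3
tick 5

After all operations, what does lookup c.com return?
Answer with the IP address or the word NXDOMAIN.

Op 1: tick 3 -> clock=3.
Op 2: insert b.com -> 10.0.0.3 (expiry=3+7=10). clock=3
Op 3: tick 4 -> clock=7.
Op 4: tick 3 -> clock=10. purged={b.com}
Op 5: tick 1 -> clock=11.
Op 6: tick 4 -> clock=15.
Op 7: tick 4 -> clock=19.
Op 8: insert e.com -> 10.0.0.4 (expiry=19+4=23). clock=19
Op 9: tick 2 -> clock=21.
Op 10: insert e.com -> 10.0.0.3 (expiry=21+6=27). clock=21
Op 11: insert b.com -> 10.0.0.3 (expiry=21+4=25). clock=21
Op 12: tick 5 -> clock=26. purged={b.com}
Op 13: tick 3 -> clock=29. purged={e.com}
Op 14: tick 4 -> clock=33.
Op 15: tick 4 -> clock=37.
Op 16: tick 4 -> clock=41.
Op 17: insert f.com -> 10.0.0.3 (expiry=41+1=42). clock=41
Op 18: insert f.com -> 10.0.0.2 (expiry=41+1=42). clock=41
Op 19: insert a.com -> 10.0.0.4 (expiry=41+2=43). clock=41
Op 20: insert b.com -> 10.0.0.1 (expiry=41+9=50). clock=41
Op 21: tick 5 -> clock=46. purged={a.com,f.com}
Op 22: tick 5 -> clock=51. purged={b.com}
Op 23: tick 2 -> clock=53.
Op 24: tick 3 -> clock=56.
Op 25: insert c.com -> 10.0.0.4 (expiry=56+7=63). clock=56
Op 26: insert f.com -> 10.0.0.1 (expiry=56+11=67). clock=56
Op 27: insert e.com -> 10.0.0.3 (expiry=56+8=64). clock=56
Op 28: insert b.com -> 10.0.0.4 (expiry=56+3=59). clock=56
Op 29: tick 5 -> clock=61. purged={b.com}
lookup c.com: present, ip=10.0.0.4 expiry=63 > clock=61

Answer: 10.0.0.4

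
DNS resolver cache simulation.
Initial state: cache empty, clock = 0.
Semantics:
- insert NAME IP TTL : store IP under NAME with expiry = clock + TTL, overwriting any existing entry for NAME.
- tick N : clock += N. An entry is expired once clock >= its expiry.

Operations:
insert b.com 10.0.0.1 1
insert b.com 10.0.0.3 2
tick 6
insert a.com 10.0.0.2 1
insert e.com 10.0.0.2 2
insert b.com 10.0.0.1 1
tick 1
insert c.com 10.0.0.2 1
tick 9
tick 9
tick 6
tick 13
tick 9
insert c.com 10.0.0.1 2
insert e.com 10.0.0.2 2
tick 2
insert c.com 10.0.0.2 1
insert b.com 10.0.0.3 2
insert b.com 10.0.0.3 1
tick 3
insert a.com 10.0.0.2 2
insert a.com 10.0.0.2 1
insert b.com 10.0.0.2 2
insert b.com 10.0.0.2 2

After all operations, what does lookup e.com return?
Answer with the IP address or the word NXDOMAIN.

Answer: NXDOMAIN

Derivation:
Op 1: insert b.com -> 10.0.0.1 (expiry=0+1=1). clock=0
Op 2: insert b.com -> 10.0.0.3 (expiry=0+2=2). clock=0
Op 3: tick 6 -> clock=6. purged={b.com}
Op 4: insert a.com -> 10.0.0.2 (expiry=6+1=7). clock=6
Op 5: insert e.com -> 10.0.0.2 (expiry=6+2=8). clock=6
Op 6: insert b.com -> 10.0.0.1 (expiry=6+1=7). clock=6
Op 7: tick 1 -> clock=7. purged={a.com,b.com}
Op 8: insert c.com -> 10.0.0.2 (expiry=7+1=8). clock=7
Op 9: tick 9 -> clock=16. purged={c.com,e.com}
Op 10: tick 9 -> clock=25.
Op 11: tick 6 -> clock=31.
Op 12: tick 13 -> clock=44.
Op 13: tick 9 -> clock=53.
Op 14: insert c.com -> 10.0.0.1 (expiry=53+2=55). clock=53
Op 15: insert e.com -> 10.0.0.2 (expiry=53+2=55). clock=53
Op 16: tick 2 -> clock=55. purged={c.com,e.com}
Op 17: insert c.com -> 10.0.0.2 (expiry=55+1=56). clock=55
Op 18: insert b.com -> 10.0.0.3 (expiry=55+2=57). clock=55
Op 19: insert b.com -> 10.0.0.3 (expiry=55+1=56). clock=55
Op 20: tick 3 -> clock=58. purged={b.com,c.com}
Op 21: insert a.com -> 10.0.0.2 (expiry=58+2=60). clock=58
Op 22: insert a.com -> 10.0.0.2 (expiry=58+1=59). clock=58
Op 23: insert b.com -> 10.0.0.2 (expiry=58+2=60). clock=58
Op 24: insert b.com -> 10.0.0.2 (expiry=58+2=60). clock=58
lookup e.com: not in cache (expired or never inserted)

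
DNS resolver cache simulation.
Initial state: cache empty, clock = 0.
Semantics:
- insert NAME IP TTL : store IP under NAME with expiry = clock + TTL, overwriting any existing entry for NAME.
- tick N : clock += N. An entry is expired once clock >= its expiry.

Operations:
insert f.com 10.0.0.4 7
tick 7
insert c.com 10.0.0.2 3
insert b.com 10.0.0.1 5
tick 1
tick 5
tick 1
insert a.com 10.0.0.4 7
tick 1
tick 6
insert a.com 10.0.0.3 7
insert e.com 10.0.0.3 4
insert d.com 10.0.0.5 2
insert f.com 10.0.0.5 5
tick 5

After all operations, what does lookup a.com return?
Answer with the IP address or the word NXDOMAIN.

Op 1: insert f.com -> 10.0.0.4 (expiry=0+7=7). clock=0
Op 2: tick 7 -> clock=7. purged={f.com}
Op 3: insert c.com -> 10.0.0.2 (expiry=7+3=10). clock=7
Op 4: insert b.com -> 10.0.0.1 (expiry=7+5=12). clock=7
Op 5: tick 1 -> clock=8.
Op 6: tick 5 -> clock=13. purged={b.com,c.com}
Op 7: tick 1 -> clock=14.
Op 8: insert a.com -> 10.0.0.4 (expiry=14+7=21). clock=14
Op 9: tick 1 -> clock=15.
Op 10: tick 6 -> clock=21. purged={a.com}
Op 11: insert a.com -> 10.0.0.3 (expiry=21+7=28). clock=21
Op 12: insert e.com -> 10.0.0.3 (expiry=21+4=25). clock=21
Op 13: insert d.com -> 10.0.0.5 (expiry=21+2=23). clock=21
Op 14: insert f.com -> 10.0.0.5 (expiry=21+5=26). clock=21
Op 15: tick 5 -> clock=26. purged={d.com,e.com,f.com}
lookup a.com: present, ip=10.0.0.3 expiry=28 > clock=26

Answer: 10.0.0.3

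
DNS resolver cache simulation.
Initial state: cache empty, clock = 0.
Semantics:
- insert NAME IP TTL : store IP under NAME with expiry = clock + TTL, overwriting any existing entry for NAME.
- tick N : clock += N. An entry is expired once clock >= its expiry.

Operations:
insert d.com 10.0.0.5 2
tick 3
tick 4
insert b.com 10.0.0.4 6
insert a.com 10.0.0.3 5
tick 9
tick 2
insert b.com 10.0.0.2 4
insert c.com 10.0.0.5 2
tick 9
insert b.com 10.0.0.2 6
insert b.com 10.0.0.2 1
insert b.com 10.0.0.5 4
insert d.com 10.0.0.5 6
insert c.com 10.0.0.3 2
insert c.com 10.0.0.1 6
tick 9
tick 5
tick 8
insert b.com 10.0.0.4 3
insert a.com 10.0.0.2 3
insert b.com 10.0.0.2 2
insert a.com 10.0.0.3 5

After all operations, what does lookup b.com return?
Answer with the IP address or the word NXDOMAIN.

Answer: 10.0.0.2

Derivation:
Op 1: insert d.com -> 10.0.0.5 (expiry=0+2=2). clock=0
Op 2: tick 3 -> clock=3. purged={d.com}
Op 3: tick 4 -> clock=7.
Op 4: insert b.com -> 10.0.0.4 (expiry=7+6=13). clock=7
Op 5: insert a.com -> 10.0.0.3 (expiry=7+5=12). clock=7
Op 6: tick 9 -> clock=16. purged={a.com,b.com}
Op 7: tick 2 -> clock=18.
Op 8: insert b.com -> 10.0.0.2 (expiry=18+4=22). clock=18
Op 9: insert c.com -> 10.0.0.5 (expiry=18+2=20). clock=18
Op 10: tick 9 -> clock=27. purged={b.com,c.com}
Op 11: insert b.com -> 10.0.0.2 (expiry=27+6=33). clock=27
Op 12: insert b.com -> 10.0.0.2 (expiry=27+1=28). clock=27
Op 13: insert b.com -> 10.0.0.5 (expiry=27+4=31). clock=27
Op 14: insert d.com -> 10.0.0.5 (expiry=27+6=33). clock=27
Op 15: insert c.com -> 10.0.0.3 (expiry=27+2=29). clock=27
Op 16: insert c.com -> 10.0.0.1 (expiry=27+6=33). clock=27
Op 17: tick 9 -> clock=36. purged={b.com,c.com,d.com}
Op 18: tick 5 -> clock=41.
Op 19: tick 8 -> clock=49.
Op 20: insert b.com -> 10.0.0.4 (expiry=49+3=52). clock=49
Op 21: insert a.com -> 10.0.0.2 (expiry=49+3=52). clock=49
Op 22: insert b.com -> 10.0.0.2 (expiry=49+2=51). clock=49
Op 23: insert a.com -> 10.0.0.3 (expiry=49+5=54). clock=49
lookup b.com: present, ip=10.0.0.2 expiry=51 > clock=49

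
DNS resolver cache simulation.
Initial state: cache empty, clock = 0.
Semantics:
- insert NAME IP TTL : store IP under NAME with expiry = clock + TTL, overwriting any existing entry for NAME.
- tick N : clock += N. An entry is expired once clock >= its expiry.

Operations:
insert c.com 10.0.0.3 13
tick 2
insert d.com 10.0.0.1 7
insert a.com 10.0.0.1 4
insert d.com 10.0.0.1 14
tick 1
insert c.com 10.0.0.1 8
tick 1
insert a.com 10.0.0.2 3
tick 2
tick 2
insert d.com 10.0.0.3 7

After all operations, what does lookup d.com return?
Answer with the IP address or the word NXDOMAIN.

Op 1: insert c.com -> 10.0.0.3 (expiry=0+13=13). clock=0
Op 2: tick 2 -> clock=2.
Op 3: insert d.com -> 10.0.0.1 (expiry=2+7=9). clock=2
Op 4: insert a.com -> 10.0.0.1 (expiry=2+4=6). clock=2
Op 5: insert d.com -> 10.0.0.1 (expiry=2+14=16). clock=2
Op 6: tick 1 -> clock=3.
Op 7: insert c.com -> 10.0.0.1 (expiry=3+8=11). clock=3
Op 8: tick 1 -> clock=4.
Op 9: insert a.com -> 10.0.0.2 (expiry=4+3=7). clock=4
Op 10: tick 2 -> clock=6.
Op 11: tick 2 -> clock=8. purged={a.com}
Op 12: insert d.com -> 10.0.0.3 (expiry=8+7=15). clock=8
lookup d.com: present, ip=10.0.0.3 expiry=15 > clock=8

Answer: 10.0.0.3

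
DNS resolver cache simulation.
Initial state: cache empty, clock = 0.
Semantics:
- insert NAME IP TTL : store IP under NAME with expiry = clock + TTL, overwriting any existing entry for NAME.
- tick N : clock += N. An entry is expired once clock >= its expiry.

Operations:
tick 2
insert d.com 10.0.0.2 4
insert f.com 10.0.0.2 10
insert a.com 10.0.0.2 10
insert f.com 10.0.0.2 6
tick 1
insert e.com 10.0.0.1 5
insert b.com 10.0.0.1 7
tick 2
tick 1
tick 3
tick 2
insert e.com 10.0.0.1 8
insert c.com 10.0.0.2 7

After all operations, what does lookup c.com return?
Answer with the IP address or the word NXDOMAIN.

Answer: 10.0.0.2

Derivation:
Op 1: tick 2 -> clock=2.
Op 2: insert d.com -> 10.0.0.2 (expiry=2+4=6). clock=2
Op 3: insert f.com -> 10.0.0.2 (expiry=2+10=12). clock=2
Op 4: insert a.com -> 10.0.0.2 (expiry=2+10=12). clock=2
Op 5: insert f.com -> 10.0.0.2 (expiry=2+6=8). clock=2
Op 6: tick 1 -> clock=3.
Op 7: insert e.com -> 10.0.0.1 (expiry=3+5=8). clock=3
Op 8: insert b.com -> 10.0.0.1 (expiry=3+7=10). clock=3
Op 9: tick 2 -> clock=5.
Op 10: tick 1 -> clock=6. purged={d.com}
Op 11: tick 3 -> clock=9. purged={e.com,f.com}
Op 12: tick 2 -> clock=11. purged={b.com}
Op 13: insert e.com -> 10.0.0.1 (expiry=11+8=19). clock=11
Op 14: insert c.com -> 10.0.0.2 (expiry=11+7=18). clock=11
lookup c.com: present, ip=10.0.0.2 expiry=18 > clock=11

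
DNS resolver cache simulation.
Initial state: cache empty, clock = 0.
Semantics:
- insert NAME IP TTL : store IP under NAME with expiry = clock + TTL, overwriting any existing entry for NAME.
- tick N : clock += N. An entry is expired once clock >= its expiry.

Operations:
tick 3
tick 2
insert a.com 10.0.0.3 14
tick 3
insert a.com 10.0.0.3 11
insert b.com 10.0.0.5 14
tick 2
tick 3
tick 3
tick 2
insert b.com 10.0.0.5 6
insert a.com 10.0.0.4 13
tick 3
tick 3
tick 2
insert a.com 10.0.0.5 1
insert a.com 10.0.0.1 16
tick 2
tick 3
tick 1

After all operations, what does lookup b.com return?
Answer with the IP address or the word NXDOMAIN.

Op 1: tick 3 -> clock=3.
Op 2: tick 2 -> clock=5.
Op 3: insert a.com -> 10.0.0.3 (expiry=5+14=19). clock=5
Op 4: tick 3 -> clock=8.
Op 5: insert a.com -> 10.0.0.3 (expiry=8+11=19). clock=8
Op 6: insert b.com -> 10.0.0.5 (expiry=8+14=22). clock=8
Op 7: tick 2 -> clock=10.
Op 8: tick 3 -> clock=13.
Op 9: tick 3 -> clock=16.
Op 10: tick 2 -> clock=18.
Op 11: insert b.com -> 10.0.0.5 (expiry=18+6=24). clock=18
Op 12: insert a.com -> 10.0.0.4 (expiry=18+13=31). clock=18
Op 13: tick 3 -> clock=21.
Op 14: tick 3 -> clock=24. purged={b.com}
Op 15: tick 2 -> clock=26.
Op 16: insert a.com -> 10.0.0.5 (expiry=26+1=27). clock=26
Op 17: insert a.com -> 10.0.0.1 (expiry=26+16=42). clock=26
Op 18: tick 2 -> clock=28.
Op 19: tick 3 -> clock=31.
Op 20: tick 1 -> clock=32.
lookup b.com: not in cache (expired or never inserted)

Answer: NXDOMAIN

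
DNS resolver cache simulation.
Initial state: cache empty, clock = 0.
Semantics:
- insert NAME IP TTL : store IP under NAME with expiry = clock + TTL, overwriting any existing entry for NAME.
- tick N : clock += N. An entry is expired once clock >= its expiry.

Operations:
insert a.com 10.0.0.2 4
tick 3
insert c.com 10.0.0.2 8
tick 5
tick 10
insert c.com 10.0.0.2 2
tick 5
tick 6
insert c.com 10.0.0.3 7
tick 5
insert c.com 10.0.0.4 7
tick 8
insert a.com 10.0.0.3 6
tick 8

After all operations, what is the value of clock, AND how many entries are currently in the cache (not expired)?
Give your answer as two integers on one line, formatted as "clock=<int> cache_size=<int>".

Answer: clock=50 cache_size=0

Derivation:
Op 1: insert a.com -> 10.0.0.2 (expiry=0+4=4). clock=0
Op 2: tick 3 -> clock=3.
Op 3: insert c.com -> 10.0.0.2 (expiry=3+8=11). clock=3
Op 4: tick 5 -> clock=8. purged={a.com}
Op 5: tick 10 -> clock=18. purged={c.com}
Op 6: insert c.com -> 10.0.0.2 (expiry=18+2=20). clock=18
Op 7: tick 5 -> clock=23. purged={c.com}
Op 8: tick 6 -> clock=29.
Op 9: insert c.com -> 10.0.0.3 (expiry=29+7=36). clock=29
Op 10: tick 5 -> clock=34.
Op 11: insert c.com -> 10.0.0.4 (expiry=34+7=41). clock=34
Op 12: tick 8 -> clock=42. purged={c.com}
Op 13: insert a.com -> 10.0.0.3 (expiry=42+6=48). clock=42
Op 14: tick 8 -> clock=50. purged={a.com}
Final clock = 50
Final cache (unexpired): {} -> size=0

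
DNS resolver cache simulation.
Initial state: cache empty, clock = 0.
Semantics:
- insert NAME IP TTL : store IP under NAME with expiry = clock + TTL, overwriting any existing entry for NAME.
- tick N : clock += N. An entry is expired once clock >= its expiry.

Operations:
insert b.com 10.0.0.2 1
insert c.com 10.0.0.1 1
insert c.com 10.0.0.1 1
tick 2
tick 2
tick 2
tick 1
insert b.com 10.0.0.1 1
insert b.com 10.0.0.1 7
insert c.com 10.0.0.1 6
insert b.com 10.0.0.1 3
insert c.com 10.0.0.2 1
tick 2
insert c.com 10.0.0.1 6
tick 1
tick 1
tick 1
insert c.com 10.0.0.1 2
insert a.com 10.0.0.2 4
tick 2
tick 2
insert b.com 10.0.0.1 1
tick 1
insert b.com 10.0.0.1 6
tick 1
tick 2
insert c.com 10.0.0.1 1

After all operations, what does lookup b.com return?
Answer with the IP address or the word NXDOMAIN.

Op 1: insert b.com -> 10.0.0.2 (expiry=0+1=1). clock=0
Op 2: insert c.com -> 10.0.0.1 (expiry=0+1=1). clock=0
Op 3: insert c.com -> 10.0.0.1 (expiry=0+1=1). clock=0
Op 4: tick 2 -> clock=2. purged={b.com,c.com}
Op 5: tick 2 -> clock=4.
Op 6: tick 2 -> clock=6.
Op 7: tick 1 -> clock=7.
Op 8: insert b.com -> 10.0.0.1 (expiry=7+1=8). clock=7
Op 9: insert b.com -> 10.0.0.1 (expiry=7+7=14). clock=7
Op 10: insert c.com -> 10.0.0.1 (expiry=7+6=13). clock=7
Op 11: insert b.com -> 10.0.0.1 (expiry=7+3=10). clock=7
Op 12: insert c.com -> 10.0.0.2 (expiry=7+1=8). clock=7
Op 13: tick 2 -> clock=9. purged={c.com}
Op 14: insert c.com -> 10.0.0.1 (expiry=9+6=15). clock=9
Op 15: tick 1 -> clock=10. purged={b.com}
Op 16: tick 1 -> clock=11.
Op 17: tick 1 -> clock=12.
Op 18: insert c.com -> 10.0.0.1 (expiry=12+2=14). clock=12
Op 19: insert a.com -> 10.0.0.2 (expiry=12+4=16). clock=12
Op 20: tick 2 -> clock=14. purged={c.com}
Op 21: tick 2 -> clock=16. purged={a.com}
Op 22: insert b.com -> 10.0.0.1 (expiry=16+1=17). clock=16
Op 23: tick 1 -> clock=17. purged={b.com}
Op 24: insert b.com -> 10.0.0.1 (expiry=17+6=23). clock=17
Op 25: tick 1 -> clock=18.
Op 26: tick 2 -> clock=20.
Op 27: insert c.com -> 10.0.0.1 (expiry=20+1=21). clock=20
lookup b.com: present, ip=10.0.0.1 expiry=23 > clock=20

Answer: 10.0.0.1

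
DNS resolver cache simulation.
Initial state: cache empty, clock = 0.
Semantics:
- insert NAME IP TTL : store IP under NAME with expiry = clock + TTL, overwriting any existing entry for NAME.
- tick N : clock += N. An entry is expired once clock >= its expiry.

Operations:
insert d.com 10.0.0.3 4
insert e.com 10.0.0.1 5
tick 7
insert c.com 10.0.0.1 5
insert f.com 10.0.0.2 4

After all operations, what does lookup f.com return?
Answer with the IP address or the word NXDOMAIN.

Op 1: insert d.com -> 10.0.0.3 (expiry=0+4=4). clock=0
Op 2: insert e.com -> 10.0.0.1 (expiry=0+5=5). clock=0
Op 3: tick 7 -> clock=7. purged={d.com,e.com}
Op 4: insert c.com -> 10.0.0.1 (expiry=7+5=12). clock=7
Op 5: insert f.com -> 10.0.0.2 (expiry=7+4=11). clock=7
lookup f.com: present, ip=10.0.0.2 expiry=11 > clock=7

Answer: 10.0.0.2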